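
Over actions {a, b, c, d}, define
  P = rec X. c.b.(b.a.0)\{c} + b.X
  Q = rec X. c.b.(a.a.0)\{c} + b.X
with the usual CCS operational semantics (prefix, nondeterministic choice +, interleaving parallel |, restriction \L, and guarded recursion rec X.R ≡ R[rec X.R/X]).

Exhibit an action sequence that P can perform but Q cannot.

cbb

P's transition system — 5 states:
  p0 = rec X. c.b.(b.a.0)\{c} + b.X | ··b··> p0, ··c··> p1
  p1 = b.(b.a.0)\{c} | ··b··> p2
  p2 = (b.a.0)\{c} | ··b··> p3
  p3 = (a.0)\{c} | ··a··> p4
  p4 = 0\{c} | stopped
Q's transition system — 5 states:
  q0 = rec X. c.b.(a.a.0)\{c} + b.X | ··b··> q0, ··c··> q1
  q1 = b.(a.a.0)\{c} | ··b··> q2
  q2 = (a.a.0)\{c} | ··a··> q3
  q3 = (a.0)\{c} | ··a··> q4
  q4 = 0\{c} | stopped
Executing cbb from P (initial set {p0}):
  step 1 (c): {p1}
  step 2 (b): {p2}
  step 3 (b): {p3}
  ✓ P
Executing cbb from Q (initial set {q0}):
  step 1 (c): {q1}
  step 2 (b): {q2}
  step 3 (b): ∅ (Q stuck)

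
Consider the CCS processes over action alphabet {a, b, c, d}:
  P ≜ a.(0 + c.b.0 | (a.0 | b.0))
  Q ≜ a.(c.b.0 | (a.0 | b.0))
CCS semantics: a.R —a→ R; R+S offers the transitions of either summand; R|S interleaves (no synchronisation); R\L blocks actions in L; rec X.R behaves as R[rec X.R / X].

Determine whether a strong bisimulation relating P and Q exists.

P's transition system — 13 states:
  u0 = a.(0 + c.b.0 | (a.0 | b.0)) | -a-> u1
  u1 = 0 + c.b.0 | (a.0 | b.0) | -a-> u2, -b-> u3, -c-> u4
  u2 = c.b.0 | (0 | b.0) | -b-> u5, -c-> u6
  u3 = c.b.0 | (a.0 | 0) | -a-> u5, -c-> u7
  u4 = b.0 | (a.0 | b.0) | -a-> u6, -b-> u7, -b-> u8
  u5 = c.b.0 | (0 | 0) | -c-> u9
  u6 = b.0 | (0 | b.0) | -b-> u10, -b-> u9
  u7 = b.0 | (a.0 | 0) | -a-> u9, -b-> u11
  u8 = 0 | (a.0 | b.0) | -a-> u10, -b-> u11
  u9 = b.0 | (0 | 0) | -b-> u12
  u10 = 0 | (0 | b.0) | -b-> u12
  u11 = 0 | (a.0 | 0) | -a-> u12
  u12 = 0 | (0 | 0) | ∅
Q's transition system — 13 states:
  v0 = a.(c.b.0 | (a.0 | b.0)) | -a-> v1
  v1 = c.b.0 | (a.0 | b.0) | -a-> v2, -b-> v3, -c-> v4
  v2 = c.b.0 | (0 | b.0) | -b-> v5, -c-> v6
  v3 = c.b.0 | (a.0 | 0) | -a-> v5, -c-> v7
  v4 = b.0 | (a.0 | b.0) | -a-> v6, -b-> v7, -b-> v8
  v5 = c.b.0 | (0 | 0) | -c-> v9
  v6 = b.0 | (0 | b.0) | -b-> v10, -b-> v9
  v7 = b.0 | (a.0 | 0) | -a-> v9, -b-> v11
  v8 = 0 | (a.0 | b.0) | -a-> v10, -b-> v11
  v9 = b.0 | (0 | 0) | -b-> v12
  v10 = 0 | (0 | b.0) | -b-> v12
  v11 = 0 | (a.0 | 0) | -a-> v12
  v12 = 0 | (0 | 0) | ∅
Coarsest stable partition (strong bisimilarity classes):
  B0 = {u0, v0}
  B1 = {u1, v1}
  B2 = {u2, v2}
  B3 = {u5, v5}
  B4 = {u10, u9, v10, v9}
  B5 = {u12, v12}
  B6 = {u6, v6}
  B7 = {u4, v4}
  B8 = {u7, u8, v7, v8}
  B9 = {u11, v11}
  B10 = {u3, v3}
u0 ∈ B0, v0 ∈ B0 → same block

YES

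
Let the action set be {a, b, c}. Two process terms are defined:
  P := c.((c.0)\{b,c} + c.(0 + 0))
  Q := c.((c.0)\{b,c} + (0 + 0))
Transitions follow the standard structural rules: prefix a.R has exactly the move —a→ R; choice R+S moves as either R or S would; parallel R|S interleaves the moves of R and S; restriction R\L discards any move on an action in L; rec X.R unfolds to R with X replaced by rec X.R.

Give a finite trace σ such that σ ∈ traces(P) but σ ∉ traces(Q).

P's transition system — 3 states:
  p0 = c.((c.0)\{b,c} + c.(0 + 0)) → -c-> p1
  p1 = (c.0)\{b,c} + c.(0 + 0) → -c-> p2
  p2 = 0 + 0 → ∅
Q's transition system — 2 states:
  q0 = c.((c.0)\{b,c} + (0 + 0)) → -c-> q1
  q1 = (c.0)\{b,c} + (0 + 0) → ∅
Trace ⟨cc⟩ through P, begin at {p0}:
  after c @ step 1: {p1}
  after c @ step 2: {p2}
  — P admits the full trace.
Trace ⟨cc⟩ through Q, begin at {q0}:
  after c @ step 1: {q1}
  after c @ step 2: no successor for Q

cc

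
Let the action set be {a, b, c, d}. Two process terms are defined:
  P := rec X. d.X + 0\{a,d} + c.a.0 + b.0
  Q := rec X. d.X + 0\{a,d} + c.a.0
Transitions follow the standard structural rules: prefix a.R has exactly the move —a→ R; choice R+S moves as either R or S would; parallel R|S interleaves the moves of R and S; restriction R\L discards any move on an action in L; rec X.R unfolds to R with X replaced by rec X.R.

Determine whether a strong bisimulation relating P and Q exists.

LTS(P): 3 reachable states
  p0 = rec X. d.X + 0\{a,d} + c.a.0 + b.0 has moves -b-> p1, -c-> p2, -d-> p0
  p1 = 0 has moves (no moves)
  p2 = a.0 has moves -a-> p1
LTS(Q): 3 reachable states
  q0 = rec X. d.X + 0\{a,d} + c.a.0 has moves -c-> q1, -d-> q0
  q1 = a.0 has moves -a-> q2
  q2 = 0 has moves (no moves)
Partition-refinement fixed point:
  B0 = {p0}
  B1 = {p2, q1}
  B2 = {p1, q2}
  B3 = {q0}
p0 ∈ B0, q0 ∈ B3 → different blocks

P ≁ Q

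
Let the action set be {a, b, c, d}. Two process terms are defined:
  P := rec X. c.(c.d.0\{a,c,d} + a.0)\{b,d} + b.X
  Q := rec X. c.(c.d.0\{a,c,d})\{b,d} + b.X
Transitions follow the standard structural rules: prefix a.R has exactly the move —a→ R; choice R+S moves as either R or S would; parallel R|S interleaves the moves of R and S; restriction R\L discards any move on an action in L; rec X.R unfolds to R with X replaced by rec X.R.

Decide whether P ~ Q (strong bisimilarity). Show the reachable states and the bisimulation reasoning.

NO

LTS(P): 4 reachable states
  p0 = rec X. c.(c.d.0\{a,c,d} + a.0)\{b,d} + b.X | ··b··> p0, ··c··> p1
  p1 = (c.d.0\{a,c,d} + a.0)\{b,d} | ··a··> p2, ··c··> p3
  p2 = 0\{b,d} | stopped
  p3 = (d.0\{a,c,d})\{b,d} | stopped
LTS(Q): 3 reachable states
  q0 = rec X. c.(c.d.0\{a,c,d})\{b,d} + b.X | ··b··> q0, ··c··> q1
  q1 = (c.d.0\{a,c,d})\{b,d} | ··c··> q2
  q2 = (d.0\{a,c,d})\{b,d} | stopped
Bisimilarity quotient blocks:
  B0 = {p0}
  B1 = {p1}
  B2 = {p2, p3, q2}
  B3 = {q0}
  B4 = {q1}
p0 ∈ B0, q0 ∈ B3 → different blocks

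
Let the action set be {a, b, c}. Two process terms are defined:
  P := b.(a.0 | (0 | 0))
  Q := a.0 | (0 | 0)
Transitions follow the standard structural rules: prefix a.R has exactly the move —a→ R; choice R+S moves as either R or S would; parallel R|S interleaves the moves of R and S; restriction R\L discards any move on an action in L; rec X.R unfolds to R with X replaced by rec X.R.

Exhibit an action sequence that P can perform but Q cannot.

b

LTS(P): 3 reachable states
  s0 = b.(a.0 | (0 | 0)) has moves -b-> s1
  s1 = a.0 | (0 | 0) has moves -a-> s2
  s2 = 0 | (0 | 0) has moves (no moves)
LTS(Q): 2 reachable states
  t0 = a.0 | (0 | 0) has moves -a-> t1
  t1 = 0 | (0 | 0) has moves (no moves)
Trace ⟨b⟩ through P, begin at {s0}:
  [1] b ⇒ {s1}
  — P admits the full trace.
Trace ⟨b⟩ through Q, begin at {t0}:
  [1] b ⇒ no successor for Q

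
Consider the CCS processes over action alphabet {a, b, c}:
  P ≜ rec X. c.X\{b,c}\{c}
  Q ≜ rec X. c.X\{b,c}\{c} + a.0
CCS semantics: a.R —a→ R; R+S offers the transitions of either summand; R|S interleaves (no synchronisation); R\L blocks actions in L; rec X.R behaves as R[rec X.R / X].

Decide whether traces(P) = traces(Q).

trace-distinct — witness ⟨a⟩

Reachable graph of P (2 states):
  m0 = rec X. c.X\{b,c}\{c} :: -c-> m1
  m1 = (rec X. c.X\{b,c}\{c})\{b,c}\{c} :: (no moves)
Reachable graph of Q (4 states):
  n0 = rec X. c.X\{b,c}\{c} + a.0 :: -a-> n1, -c-> n2
  n1 = 0 :: (no moves)
  n2 = (rec X. c.X\{b,c}\{c} + a.0)\{b,c}\{c} :: -a-> n3
  n3 = 0\{b,c}\{c} :: (no moves)
Run σ = ⟨a⟩ on Q: start {n0}
  [1] a ⇒ {n1}
  — Q admits the full trace.
Run σ = ⟨a⟩ on P: start {m0}
  [1] a ⇒ no successor for P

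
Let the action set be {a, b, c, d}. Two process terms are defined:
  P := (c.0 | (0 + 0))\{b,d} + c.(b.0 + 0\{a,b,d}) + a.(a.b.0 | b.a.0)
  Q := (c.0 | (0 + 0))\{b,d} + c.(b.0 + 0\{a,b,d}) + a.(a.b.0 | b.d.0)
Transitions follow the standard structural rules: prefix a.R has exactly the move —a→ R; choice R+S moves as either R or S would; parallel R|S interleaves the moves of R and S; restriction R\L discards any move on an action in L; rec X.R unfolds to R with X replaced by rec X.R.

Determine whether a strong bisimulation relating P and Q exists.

Reachable graph of P (13 states):
  m0 = (c.0 | (0 + 0))\{b,d} + c.(b.0 + 0\{a,b,d}) + a.(a.b.0 | b.a.0) | --a--▸ m1, --c--▸ m2, --c--▸ m3
  m1 = a.b.0 | b.a.0 | --a--▸ m4, --b--▸ m5
  m2 = (0 | (0 + 0))\{b,d} | ·
  m3 = b.0 + 0\{a,b,d} | --b--▸ m6
  m4 = b.0 | b.a.0 | --b--▸ m7, --b--▸ m8
  m5 = a.b.0 | a.0 | --a--▸ m8, --a--▸ m9
  m6 = 0 | ·
  m7 = 0 | b.a.0 | --b--▸ m10
  m8 = b.0 | a.0 | --a--▸ m11, --b--▸ m10
  m9 = a.b.0 | 0 | --a--▸ m11
  m10 = 0 | a.0 | --a--▸ m12
  m11 = b.0 | 0 | --b--▸ m12
  m12 = 0 | 0 | ·
Reachable graph of Q (13 states):
  n0 = (c.0 | (0 + 0))\{b,d} + c.(b.0 + 0\{a,b,d}) + a.(a.b.0 | b.d.0) | --a--▸ n1, --c--▸ n2, --c--▸ n3
  n1 = a.b.0 | b.d.0 | --a--▸ n4, --b--▸ n5
  n2 = (0 | (0 + 0))\{b,d} | ·
  n3 = b.0 + 0\{a,b,d} | --b--▸ n6
  n4 = b.0 | b.d.0 | --b--▸ n7, --b--▸ n8
  n5 = a.b.0 | d.0 | --a--▸ n8, --d--▸ n9
  n6 = 0 | ·
  n7 = 0 | b.d.0 | --b--▸ n10
  n8 = b.0 | d.0 | --b--▸ n10, --d--▸ n11
  n9 = a.b.0 | 0 | --a--▸ n11
  n10 = 0 | d.0 | --d--▸ n12
  n11 = b.0 | 0 | --b--▸ n12
  n12 = 0 | 0 | ·
Coarsest stable partition (strong bisimilarity classes):
  B0 = {m0}
  B1 = {m12, m2, m6, n12, n2, n6}
  B2 = {m1}
  B3 = {m5}
  B4 = {m8}
  B5 = {m10}
  B6 = {m11, m3, n11, n3}
  B7 = {m9, n9}
  B8 = {m4}
  B9 = {m7}
  B10 = {n0}
  B11 = {n1}
  B12 = {n4}
  B13 = {n7}
  B14 = {n10}
  B15 = {n8}
  B16 = {n5}
m0 ∈ B0, n0 ∈ B10 → different blocks

not bisimilar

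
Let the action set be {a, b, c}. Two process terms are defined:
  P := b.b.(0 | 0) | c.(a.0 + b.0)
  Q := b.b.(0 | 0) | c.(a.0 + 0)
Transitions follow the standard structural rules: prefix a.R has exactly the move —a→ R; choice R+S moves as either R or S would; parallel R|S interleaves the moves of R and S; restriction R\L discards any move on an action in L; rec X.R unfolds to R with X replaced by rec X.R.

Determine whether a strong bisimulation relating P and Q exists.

not bisimilar

Reachable graph of P (9 states):
  u0 = b.b.(0 | 0) | c.(a.0 + b.0) has moves --b--▸ u1, --c--▸ u2
  u1 = b.(0 | 0) | c.(a.0 + b.0) has moves --b--▸ u3, --c--▸ u4
  u2 = b.b.(0 | 0) | (a.0 + b.0) has moves --a--▸ u5, --b--▸ u4, --b--▸ u5
  u3 = 0 | 0 | c.(a.0 + b.0) has moves --c--▸ u6
  u4 = b.(0 | 0) | (a.0 + b.0) has moves --a--▸ u7, --b--▸ u6, --b--▸ u7
  u5 = b.b.(0 | 0) | 0 has moves --b--▸ u7
  u6 = 0 | 0 | (a.0 + b.0) has moves --a--▸ u8, --b--▸ u8
  u7 = b.(0 | 0) | 0 has moves --b--▸ u8
  u8 = 0 | 0 | 0 has moves ∅
Reachable graph of Q (9 states):
  v0 = b.b.(0 | 0) | c.(a.0 + 0) has moves --b--▸ v1, --c--▸ v2
  v1 = b.(0 | 0) | c.(a.0 + 0) has moves --b--▸ v3, --c--▸ v4
  v2 = b.b.(0 | 0) | (a.0 + 0) has moves --a--▸ v5, --b--▸ v4
  v3 = 0 | 0 | c.(a.0 + 0) has moves --c--▸ v6
  v4 = b.(0 | 0) | (a.0 + 0) has moves --a--▸ v7, --b--▸ v6
  v5 = b.b.(0 | 0) | 0 has moves --b--▸ v7
  v6 = 0 | 0 | (a.0 + 0) has moves --a--▸ v8
  v7 = b.(0 | 0) | 0 has moves --b--▸ v8
  v8 = 0 | 0 | 0 has moves ∅
Bisimilarity quotient blocks:
  B0 = {u0}
  B1 = {u2}
  B2 = {u5, v5}
  B3 = {u7, v7}
  B4 = {u8, v8}
  B5 = {u4}
  B6 = {u6}
  B7 = {u1}
  B8 = {u3}
  B9 = {v0}
  B10 = {v1}
  B11 = {v4}
  B12 = {v6}
  B13 = {v3}
  B14 = {v2}
u0 ∈ B0, v0 ∈ B9 → different blocks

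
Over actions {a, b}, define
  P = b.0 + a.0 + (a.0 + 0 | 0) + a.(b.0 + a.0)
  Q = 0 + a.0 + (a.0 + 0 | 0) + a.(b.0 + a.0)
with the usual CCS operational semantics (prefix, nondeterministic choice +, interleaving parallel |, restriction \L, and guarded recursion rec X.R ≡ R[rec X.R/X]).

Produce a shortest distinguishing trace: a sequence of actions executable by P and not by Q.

P's transition system — 3 states:
  u0 = b.0 + a.0 + (a.0 + 0 | 0) + a.(b.0 + a.0) has moves --a--▸ u1, --a--▸ u2, --b--▸ u1
  u1 = 0 has moves ∅
  u2 = b.0 + a.0 has moves --a--▸ u1, --b--▸ u1
Q's transition system — 3 states:
  v0 = 0 + a.0 + (a.0 + 0 | 0) + a.(b.0 + a.0) has moves --a--▸ v1, --a--▸ v2
  v1 = 0 has moves ∅
  v2 = b.0 + a.0 has moves --a--▸ v1, --b--▸ v1
Executing b from P (initial set {u0}):
  [1] b ⇒ {u1}
  P completes σ.
Executing b from Q (initial set {v0}):
  [1] b ⇒ ∅  — Q cannot continue

b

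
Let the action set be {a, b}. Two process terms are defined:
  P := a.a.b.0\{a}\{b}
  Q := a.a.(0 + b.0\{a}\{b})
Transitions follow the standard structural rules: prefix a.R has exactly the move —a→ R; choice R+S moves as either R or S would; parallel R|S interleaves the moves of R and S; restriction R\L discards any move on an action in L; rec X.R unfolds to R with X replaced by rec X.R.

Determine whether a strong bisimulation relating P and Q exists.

Reachable graph of P (4 states):
  u0 = a.a.b.0\{a}\{b} has moves ··a··> u1
  u1 = a.b.0\{a}\{b} has moves ··a··> u2
  u2 = b.0\{a}\{b} has moves ··b··> u3
  u3 = 0\{a}\{b} has moves deadlocked
Reachable graph of Q (4 states):
  v0 = a.a.(0 + b.0\{a}\{b}) has moves ··a··> v1
  v1 = a.(0 + b.0\{a}\{b}) has moves ··a··> v2
  v2 = 0 + b.0\{a}\{b} has moves ··b··> v3
  v3 = 0\{a}\{b} has moves deadlocked
Coarsest stable partition (strong bisimilarity classes):
  B0 = {u0, v0}
  B1 = {u1, v1}
  B2 = {u2, v2}
  B3 = {u3, v3}
u0 ∈ B0, v0 ∈ B0 → same block

P ~ Q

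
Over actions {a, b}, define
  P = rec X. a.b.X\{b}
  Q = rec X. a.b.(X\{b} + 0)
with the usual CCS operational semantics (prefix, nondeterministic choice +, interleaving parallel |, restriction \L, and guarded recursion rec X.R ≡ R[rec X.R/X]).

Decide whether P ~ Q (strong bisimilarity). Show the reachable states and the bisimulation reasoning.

bisimilar

P's transition system — 4 states:
  s0 = rec X. a.b.X\{b} :: --a--▸ s1
  s1 = b.(rec X. a.b.X\{b})\{b} :: --b--▸ s2
  s2 = (rec X. a.b.X\{b})\{b} :: --a--▸ s3
  s3 = (b.(rec X. a.b.X\{b})\{b})\{b} :: ·
Q's transition system — 4 states:
  t0 = rec X. a.b.(X\{b} + 0) :: --a--▸ t1
  t1 = b.((rec X. a.b.(X\{b} + 0))\{b} + 0) :: --b--▸ t2
  t2 = (rec X. a.b.(X\{b} + 0))\{b} + 0 :: --a--▸ t3
  t3 = (b.((rec X. a.b.(X\{b} + 0))\{b} + 0))\{b} :: ·
Coarsest stable partition (strong bisimilarity classes):
  B0 = {s0, t0}
  B1 = {s1, t1}
  B2 = {s2, t2}
  B3 = {s3, t3}
s0 ∈ B0, t0 ∈ B0 → same block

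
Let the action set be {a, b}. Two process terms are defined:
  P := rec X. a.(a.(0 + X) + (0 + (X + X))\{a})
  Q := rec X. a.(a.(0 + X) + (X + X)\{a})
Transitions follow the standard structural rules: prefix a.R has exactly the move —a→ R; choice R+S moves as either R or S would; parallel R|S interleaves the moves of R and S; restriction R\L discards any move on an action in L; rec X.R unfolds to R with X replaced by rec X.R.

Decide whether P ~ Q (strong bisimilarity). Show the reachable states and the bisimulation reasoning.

LTS(P): 3 reachable states
  p0 = rec X. a.(a.(0 + X) + (0 + (X + X))\{a}) ⊢ --a--▸ p1
  p1 = a.(0 + (rec X. a.(a.(0 + X) + (0 + (X + X))\{a}))) + (0 + ((rec X. a.(a.(0 + X) + (0 + (X + X))\{a})) + (rec X. a.(a.(0 + X) + (0 + (X + X))\{a}))))\{a} ⊢ --a--▸ p2
  p2 = 0 + (rec X. a.(a.(0 + X) + (0 + (X + X))\{a})) ⊢ --a--▸ p1
LTS(Q): 3 reachable states
  q0 = rec X. a.(a.(0 + X) + (X + X)\{a}) ⊢ --a--▸ q1
  q1 = a.(0 + (rec X. a.(a.(0 + X) + (X + X)\{a}))) + ((rec X. a.(a.(0 + X) + (X + X)\{a})) + (rec X. a.(a.(0 + X) + (X + X)\{a})))\{a} ⊢ --a--▸ q2
  q2 = 0 + (rec X. a.(a.(0 + X) + (X + X)\{a})) ⊢ --a--▸ q1
Partition-refinement fixed point:
  B0 = {p0, p1, p2, q0, q1, q2}
p0 ∈ B0, q0 ∈ B0 → same block

P ~ Q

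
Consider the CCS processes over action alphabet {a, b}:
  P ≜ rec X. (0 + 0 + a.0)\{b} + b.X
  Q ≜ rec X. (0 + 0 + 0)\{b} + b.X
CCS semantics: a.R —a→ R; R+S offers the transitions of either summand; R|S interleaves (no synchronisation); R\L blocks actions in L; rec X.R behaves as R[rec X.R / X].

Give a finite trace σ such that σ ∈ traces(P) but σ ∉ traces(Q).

a

LTS(P): 2 reachable states
  m0 = rec X. (0 + 0 + a.0)\{b} + b.X has moves --a--▸ m1, --b--▸ m0
  m1 = 0\{b} has moves ∅
LTS(Q): 1 reachable states
  n0 = rec X. (0 + 0 + 0)\{b} + b.X has moves --b--▸ n0
Executing a from P (initial set {m0}):
  after a @ step 1: {m1}
  P completes σ.
Executing a from Q (initial set {n0}):
  after a @ step 1: no successor for Q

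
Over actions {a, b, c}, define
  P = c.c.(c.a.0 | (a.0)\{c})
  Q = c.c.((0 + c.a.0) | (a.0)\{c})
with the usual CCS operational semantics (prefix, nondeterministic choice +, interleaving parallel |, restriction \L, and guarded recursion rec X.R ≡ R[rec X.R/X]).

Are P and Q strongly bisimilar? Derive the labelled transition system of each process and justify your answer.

P ~ Q

P's transition system — 8 states:
  m0 = c.c.(c.a.0 | (a.0)\{c}) has moves --c--▸ m1
  m1 = c.(c.a.0 | (a.0)\{c}) has moves --c--▸ m2
  m2 = c.a.0 | (a.0)\{c} has moves --a--▸ m3, --c--▸ m4
  m3 = c.a.0 | 0\{c} has moves --c--▸ m5
  m4 = a.0 | (a.0)\{c} has moves --a--▸ m5, --a--▸ m6
  m5 = a.0 | 0\{c} has moves --a--▸ m7
  m6 = 0 | (a.0)\{c} has moves --a--▸ m7
  m7 = 0 | 0\{c} has moves ∅
Q's transition system — 8 states:
  n0 = c.c.((0 + c.a.0) | (a.0)\{c}) has moves --c--▸ n1
  n1 = c.((0 + c.a.0) | (a.0)\{c}) has moves --c--▸ n2
  n2 = (0 + c.a.0) | (a.0)\{c} has moves --a--▸ n3, --c--▸ n4
  n3 = (0 + c.a.0) | 0\{c} has moves --c--▸ n5
  n4 = a.0 | (a.0)\{c} has moves --a--▸ n5, --a--▸ n6
  n5 = a.0 | 0\{c} has moves --a--▸ n7
  n6 = 0 | (a.0)\{c} has moves --a--▸ n7
  n7 = 0 | 0\{c} has moves ∅
Partition-refinement fixed point:
  B0 = {m0, n0}
  B1 = {m1, n1}
  B2 = {m2, n2}
  B3 = {m3, n3}
  B4 = {m5, m6, n5, n6}
  B5 = {m7, n7}
  B6 = {m4, n4}
m0 ∈ B0, n0 ∈ B0 → same block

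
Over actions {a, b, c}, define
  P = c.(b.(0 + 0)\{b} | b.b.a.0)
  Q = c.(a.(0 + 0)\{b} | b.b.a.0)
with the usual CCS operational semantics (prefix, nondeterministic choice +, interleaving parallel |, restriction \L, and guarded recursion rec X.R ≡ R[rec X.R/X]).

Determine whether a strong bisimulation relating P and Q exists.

P ≁ Q

Reachable graph of P (9 states):
  m0 = c.(b.(0 + 0)\{b} | b.b.a.0) :: =c=> m1
  m1 = b.(0 + 0)\{b} | b.b.a.0 :: =b=> m2, =b=> m3
  m2 = (0 + 0)\{b} | b.b.a.0 :: =b=> m4
  m3 = b.(0 + 0)\{b} | b.a.0 :: =b=> m4, =b=> m5
  m4 = (0 + 0)\{b} | b.a.0 :: =b=> m6
  m5 = b.(0 + 0)\{b} | a.0 :: =a=> m7, =b=> m6
  m6 = (0 + 0)\{b} | a.0 :: =a=> m8
  m7 = b.(0 + 0)\{b} | 0 :: =b=> m8
  m8 = (0 + 0)\{b} | 0 :: ·
Reachable graph of Q (9 states):
  n0 = c.(a.(0 + 0)\{b} | b.b.a.0) :: =c=> n1
  n1 = a.(0 + 0)\{b} | b.b.a.0 :: =a=> n2, =b=> n3
  n2 = (0 + 0)\{b} | b.b.a.0 :: =b=> n4
  n3 = a.(0 + 0)\{b} | b.a.0 :: =a=> n4, =b=> n5
  n4 = (0 + 0)\{b} | b.a.0 :: =b=> n6
  n5 = a.(0 + 0)\{b} | a.0 :: =a=> n6, =a=> n7
  n6 = (0 + 0)\{b} | a.0 :: =a=> n8
  n7 = a.(0 + 0)\{b} | 0 :: =a=> n8
  n8 = (0 + 0)\{b} | 0 :: ·
Coarsest stable partition (strong bisimilarity classes):
  B0 = {m0}
  B1 = {m1}
  B2 = {m3}
  B3 = {m4, n4}
  B4 = {m6, n6, n7}
  B5 = {m8, n8}
  B6 = {m5}
  B7 = {m7}
  B8 = {m2, n2}
  B9 = {n0}
  B10 = {n1}
  B11 = {n3}
  B12 = {n5}
m0 ∈ B0, n0 ∈ B9 → different blocks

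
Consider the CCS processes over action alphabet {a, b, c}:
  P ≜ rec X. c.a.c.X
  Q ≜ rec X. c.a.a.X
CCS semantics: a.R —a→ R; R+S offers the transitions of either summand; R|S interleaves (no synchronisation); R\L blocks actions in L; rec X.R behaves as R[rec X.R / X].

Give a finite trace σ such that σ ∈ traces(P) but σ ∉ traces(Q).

cac

Reachable graph of P (3 states):
  p0 = rec X. c.a.c.X :: --c--▸ p1
  p1 = a.c.(rec X. c.a.c.X) :: --a--▸ p2
  p2 = c.(rec X. c.a.c.X) :: --c--▸ p0
Reachable graph of Q (3 states):
  q0 = rec X. c.a.a.X :: --c--▸ q1
  q1 = a.a.(rec X. c.a.a.X) :: --a--▸ q2
  q2 = a.(rec X. c.a.a.X) :: --a--▸ q0
Executing cac from P (initial set {p0}):
  [1] c ⇒ {p1}
  [2] a ⇒ {p2}
  [3] c ⇒ {p0}
  ✓ P
Executing cac from Q (initial set {q0}):
  [1] c ⇒ {q1}
  [2] a ⇒ {q2}
  [3] c ⇒ ∅ (Q stuck)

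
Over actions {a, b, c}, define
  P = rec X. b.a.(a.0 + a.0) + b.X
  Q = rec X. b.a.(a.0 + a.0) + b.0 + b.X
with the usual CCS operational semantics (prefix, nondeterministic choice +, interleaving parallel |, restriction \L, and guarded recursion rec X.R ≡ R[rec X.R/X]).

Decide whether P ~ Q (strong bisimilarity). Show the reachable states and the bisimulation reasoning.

Reachable graph of P (4 states):
  s0 = rec X. b.a.(a.0 + a.0) + b.X → -b-> s0, -b-> s1
  s1 = a.(a.0 + a.0) → -a-> s2
  s2 = a.0 + a.0 → -a-> s3
  s3 = 0 → ∅
Reachable graph of Q (4 states):
  t0 = rec X. b.a.(a.0 + a.0) + b.0 + b.X → -b-> t0, -b-> t1, -b-> t2
  t1 = 0 → ∅
  t2 = a.(a.0 + a.0) → -a-> t3
  t3 = a.0 + a.0 → -a-> t1
Bisimilarity quotient blocks:
  B0 = {s0}
  B1 = {s1, t2}
  B2 = {s2, t3}
  B3 = {s3, t1}
  B4 = {t0}
s0 ∈ B0, t0 ∈ B4 → different blocks

P ≁ Q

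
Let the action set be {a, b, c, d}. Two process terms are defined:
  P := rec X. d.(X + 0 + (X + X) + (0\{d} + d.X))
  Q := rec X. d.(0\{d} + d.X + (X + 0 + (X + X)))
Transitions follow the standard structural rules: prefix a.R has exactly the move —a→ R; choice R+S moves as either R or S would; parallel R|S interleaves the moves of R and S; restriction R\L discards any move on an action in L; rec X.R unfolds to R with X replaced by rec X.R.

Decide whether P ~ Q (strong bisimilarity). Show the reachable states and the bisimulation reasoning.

bisimilar

Reachable graph of P (2 states):
  p0 = rec X. d.(X + 0 + (X + X) + (0\{d} + d.X)) has moves --d--▸ p1
  p1 = (rec X. d.(X + 0 + (X + X) + (0\{d} + d.X))) + 0 + ((rec X. d.(X + 0 + (X + X) + (0\{d} + d.X))) + (rec X. d.(X + 0 + (X + X) + (0\{d} + d.X)))) + (0\{d} + d.(rec X. d.(X + 0 + (X + X) + (0\{d} + d.X)))) has moves --d--▸ p0, --d--▸ p1
Reachable graph of Q (2 states):
  q0 = rec X. d.(0\{d} + d.X + (X + 0 + (X + X))) has moves --d--▸ q1
  q1 = 0\{d} + d.(rec X. d.(0\{d} + d.X + (X + 0 + (X + X)))) + ((rec X. d.(0\{d} + d.X + (X + 0 + (X + X)))) + 0 + ((rec X. d.(0\{d} + d.X + (X + 0 + (X + X)))) + (rec X. d.(0\{d} + d.X + (X + 0 + (X + X)))))) has moves --d--▸ q0, --d--▸ q1
Bisimilarity quotient blocks:
  B0 = {p0, p1, q0, q1}
p0 ∈ B0, q0 ∈ B0 → same block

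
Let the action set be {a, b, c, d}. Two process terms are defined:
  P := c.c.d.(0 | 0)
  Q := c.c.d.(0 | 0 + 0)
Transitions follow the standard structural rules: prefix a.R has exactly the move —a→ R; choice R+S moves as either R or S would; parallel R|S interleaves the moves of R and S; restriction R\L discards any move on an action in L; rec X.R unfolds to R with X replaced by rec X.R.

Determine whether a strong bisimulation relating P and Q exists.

Reachable graph of P (4 states):
  p0 = c.c.d.(0 | 0) → -c-> p1
  p1 = c.d.(0 | 0) → -c-> p2
  p2 = d.(0 | 0) → -d-> p3
  p3 = 0 | 0 → ∅
Reachable graph of Q (4 states):
  q0 = c.c.d.(0 | 0 + 0) → -c-> q1
  q1 = c.d.(0 | 0 + 0) → -c-> q2
  q2 = d.(0 | 0 + 0) → -d-> q3
  q3 = 0 | 0 + 0 → ∅
Coarsest stable partition (strong bisimilarity classes):
  B0 = {p0, q0}
  B1 = {p1, q1}
  B2 = {p2, q2}
  B3 = {p3, q3}
p0 ∈ B0, q0 ∈ B0 → same block

bisimilar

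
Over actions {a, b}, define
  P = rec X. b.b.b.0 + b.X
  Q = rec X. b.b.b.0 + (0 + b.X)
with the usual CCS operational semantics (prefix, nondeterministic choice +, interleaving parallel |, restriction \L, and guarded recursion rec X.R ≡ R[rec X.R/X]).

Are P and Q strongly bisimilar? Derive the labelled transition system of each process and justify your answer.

LTS(P): 4 reachable states
  m0 = rec X. b.b.b.0 + b.X → --b--▸ m0, --b--▸ m1
  m1 = b.b.0 → --b--▸ m2
  m2 = b.0 → --b--▸ m3
  m3 = 0 → ·
LTS(Q): 4 reachable states
  n0 = rec X. b.b.b.0 + (0 + b.X) → --b--▸ n0, --b--▸ n1
  n1 = b.b.0 → --b--▸ n2
  n2 = b.0 → --b--▸ n3
  n3 = 0 → ·
Coarsest stable partition (strong bisimilarity classes):
  B0 = {m0, n0}
  B1 = {m1, n1}
  B2 = {m2, n2}
  B3 = {m3, n3}
m0 ∈ B0, n0 ∈ B0 → same block

bisimilar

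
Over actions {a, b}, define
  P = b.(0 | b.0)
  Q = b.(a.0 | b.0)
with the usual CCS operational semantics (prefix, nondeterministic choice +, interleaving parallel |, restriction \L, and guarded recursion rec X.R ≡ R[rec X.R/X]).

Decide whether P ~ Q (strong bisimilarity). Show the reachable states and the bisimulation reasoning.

LTS(P): 3 reachable states
  s0 = b.(0 | b.0) | =b=> s1
  s1 = 0 | b.0 | =b=> s2
  s2 = 0 | 0 | (no moves)
LTS(Q): 5 reachable states
  t0 = b.(a.0 | b.0) | =b=> t1
  t1 = a.0 | b.0 | =a=> t2, =b=> t3
  t2 = 0 | b.0 | =b=> t4
  t3 = a.0 | 0 | =a=> t4
  t4 = 0 | 0 | (no moves)
Bisimilarity quotient blocks:
  B0 = {s0}
  B1 = {s1, t2}
  B2 = {s2, t4}
  B3 = {t0}
  B4 = {t1}
  B5 = {t3}
s0 ∈ B0, t0 ∈ B3 → different blocks

P ≁ Q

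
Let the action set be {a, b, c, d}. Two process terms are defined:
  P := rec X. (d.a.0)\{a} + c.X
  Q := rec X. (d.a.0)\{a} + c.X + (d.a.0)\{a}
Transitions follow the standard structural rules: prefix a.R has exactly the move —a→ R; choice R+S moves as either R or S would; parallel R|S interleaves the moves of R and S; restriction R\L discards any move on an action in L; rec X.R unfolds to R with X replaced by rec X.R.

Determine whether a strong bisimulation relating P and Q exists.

Reachable graph of P (2 states):
  m0 = rec X. (d.a.0)\{a} + c.X → —c→ m0, —d→ m1
  m1 = (a.0)\{a} → (no moves)
Reachable graph of Q (2 states):
  n0 = rec X. (d.a.0)\{a} + c.X + (d.a.0)\{a} → —c→ n0, —d→ n1
  n1 = (a.0)\{a} → (no moves)
Coarsest stable partition (strong bisimilarity classes):
  B0 = {m0, n0}
  B1 = {m1, n1}
m0 ∈ B0, n0 ∈ B0 → same block

bisimilar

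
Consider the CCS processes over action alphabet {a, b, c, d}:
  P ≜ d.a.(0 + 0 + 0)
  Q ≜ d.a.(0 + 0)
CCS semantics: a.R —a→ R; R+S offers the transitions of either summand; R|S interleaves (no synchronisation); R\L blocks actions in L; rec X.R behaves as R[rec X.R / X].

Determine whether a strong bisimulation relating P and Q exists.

bisimilar

LTS(P): 3 reachable states
  u0 = d.a.(0 + 0 + 0) ⊢ =d=> u1
  u1 = a.(0 + 0 + 0) ⊢ =a=> u2
  u2 = 0 + 0 + 0 ⊢ ∅
LTS(Q): 3 reachable states
  v0 = d.a.(0 + 0) ⊢ =d=> v1
  v1 = a.(0 + 0) ⊢ =a=> v2
  v2 = 0 + 0 ⊢ ∅
Bisimilarity quotient blocks:
  B0 = {u0, v0}
  B1 = {u1, v1}
  B2 = {u2, v2}
u0 ∈ B0, v0 ∈ B0 → same block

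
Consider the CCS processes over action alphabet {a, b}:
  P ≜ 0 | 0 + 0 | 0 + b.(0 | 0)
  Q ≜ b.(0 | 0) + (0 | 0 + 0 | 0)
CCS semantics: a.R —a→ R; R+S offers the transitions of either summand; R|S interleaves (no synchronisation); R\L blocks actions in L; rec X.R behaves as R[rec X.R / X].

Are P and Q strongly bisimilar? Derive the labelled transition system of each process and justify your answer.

LTS(P): 2 reachable states
  m0 = 0 | 0 + 0 | 0 + b.(0 | 0) :: ··b··> m1
  m1 = 0 | 0 :: deadlocked
LTS(Q): 2 reachable states
  n0 = b.(0 | 0) + (0 | 0 + 0 | 0) :: ··b··> n1
  n1 = 0 | 0 :: deadlocked
Bisimilarity quotient blocks:
  B0 = {m0, n0}
  B1 = {m1, n1}
m0 ∈ B0, n0 ∈ B0 → same block

YES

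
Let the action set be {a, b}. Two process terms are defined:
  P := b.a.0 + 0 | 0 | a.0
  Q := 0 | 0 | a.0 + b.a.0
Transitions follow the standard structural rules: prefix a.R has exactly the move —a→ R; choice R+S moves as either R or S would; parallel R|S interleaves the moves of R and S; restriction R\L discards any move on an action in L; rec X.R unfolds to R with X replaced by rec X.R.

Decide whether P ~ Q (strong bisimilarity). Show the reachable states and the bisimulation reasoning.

LTS(P): 4 reachable states
  m0 = b.a.0 + 0 | 0 | a.0 → --a--▸ m1, --b--▸ m2
  m1 = 0 | 0 | 0 → stopped
  m2 = a.0 → --a--▸ m3
  m3 = 0 → stopped
LTS(Q): 4 reachable states
  n0 = 0 | 0 | a.0 + b.a.0 → --a--▸ n1, --b--▸ n2
  n1 = 0 | 0 | 0 → stopped
  n2 = a.0 → --a--▸ n3
  n3 = 0 → stopped
Partition-refinement fixed point:
  B0 = {m0, n0}
  B1 = {m1, m3, n1, n3}
  B2 = {m2, n2}
m0 ∈ B0, n0 ∈ B0 → same block

P ~ Q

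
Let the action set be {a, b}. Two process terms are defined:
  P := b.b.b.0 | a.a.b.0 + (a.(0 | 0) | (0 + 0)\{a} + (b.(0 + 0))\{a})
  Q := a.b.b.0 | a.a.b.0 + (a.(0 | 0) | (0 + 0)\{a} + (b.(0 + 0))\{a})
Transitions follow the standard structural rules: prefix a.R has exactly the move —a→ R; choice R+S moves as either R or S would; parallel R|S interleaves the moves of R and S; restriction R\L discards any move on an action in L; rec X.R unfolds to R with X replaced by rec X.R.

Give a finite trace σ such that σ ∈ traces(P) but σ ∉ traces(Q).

Reachable graph of P (18 states):
  p0 = b.b.b.0 | a.a.b.0 + (a.(0 | 0) | (0 + 0)\{a} + (b.(0 + 0))\{a}) → -a-> p1, -a-> p2, -b-> p3, -b-> p4
  p1 = 0 | 0 | (0 + 0)\{a} → (no moves)
  p2 = b.b.b.0 | a.b.0 → -a-> p5, -b-> p6
  p3 = (0 + 0)\{a} → (no moves)
  p4 = b.b.0 | a.a.b.0 → -a-> p6, -b-> p7
  p5 = b.b.b.0 | b.0 → -b-> p8, -b-> p9
  p6 = b.b.0 | a.b.0 → -a-> p8, -b-> p10
  p7 = b.0 | a.a.b.0 → -a-> p10, -b-> p11
  p8 = b.b.0 | b.0 → -b-> p12, -b-> p13
  p9 = b.b.b.0 | 0 → -b-> p13
  p10 = b.0 | a.b.0 → -a-> p12, -b-> p14
  p11 = 0 | a.a.b.0 → -a-> p14
  p12 = b.0 | b.0 → -b-> p15, -b-> p16
  p13 = b.b.0 | 0 → -b-> p16
  p14 = 0 | a.b.0 → -a-> p15
  p15 = 0 | b.0 → -b-> p17
  p16 = b.0 | 0 → -b-> p17
  p17 = 0 | 0 → (no moves)
Reachable graph of Q (18 states):
  q0 = a.b.b.0 | a.a.b.0 + (a.(0 | 0) | (0 + 0)\{a} + (b.(0 + 0))\{a}) → -a-> q1, -a-> q2, -a-> q3, -b-> q4
  q1 = 0 | 0 | (0 + 0)\{a} → (no moves)
  q2 = a.b.b.0 | a.b.0 → -a-> q5, -a-> q6
  q3 = b.b.0 | a.a.b.0 → -a-> q6, -b-> q7
  q4 = (0 + 0)\{a} → (no moves)
  q5 = a.b.b.0 | b.0 → -a-> q8, -b-> q9
  q6 = b.b.0 | a.b.0 → -a-> q8, -b-> q10
  q7 = b.0 | a.a.b.0 → -a-> q10, -b-> q11
  q8 = b.b.0 | b.0 → -b-> q12, -b-> q13
  q9 = a.b.b.0 | 0 → -a-> q13
  q10 = b.0 | a.b.0 → -a-> q12, -b-> q14
  q11 = 0 | a.a.b.0 → -a-> q14
  q12 = b.0 | b.0 → -b-> q15, -b-> q16
  q13 = b.b.0 | 0 → -b-> q16
  q14 = 0 | a.b.0 → -a-> q15
  q15 = 0 | b.0 → -b-> q17
  q16 = b.0 | 0 → -b-> q17
  q17 = 0 | 0 → (no moves)
Run σ = ⟨ba⟩ on P: start {p0}
  [1] b ⇒ {p3, p4}
  [2] a ⇒ {p6}
  P completes σ.
Run σ = ⟨ba⟩ on Q: start {q0}
  [1] b ⇒ {q4}
  [2] a ⇒ ∅  — Q cannot continue

ba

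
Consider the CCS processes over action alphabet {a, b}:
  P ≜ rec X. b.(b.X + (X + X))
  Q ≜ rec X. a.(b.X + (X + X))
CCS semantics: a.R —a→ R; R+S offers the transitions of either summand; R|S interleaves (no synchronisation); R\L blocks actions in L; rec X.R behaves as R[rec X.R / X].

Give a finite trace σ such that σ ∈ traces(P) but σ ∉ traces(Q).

b

LTS(P): 2 reachable states
  u0 = rec X. b.(b.X + (X + X)) :: -b-> u1
  u1 = b.(rec X. b.(b.X + (X + X))) + ((rec X. b.(b.X + (X + X))) + (rec X. b.(b.X + (X + X)))) :: -b-> u0, -b-> u1
LTS(Q): 2 reachable states
  v0 = rec X. a.(b.X + (X + X)) :: -a-> v1
  v1 = b.(rec X. a.(b.X + (X + X))) + ((rec X. a.(b.X + (X + X))) + (rec X. a.(b.X + (X + X)))) :: -a-> v1, -b-> v0
Executing b from P (initial set {u0}):
  [1] b ⇒ {u1}
  ✓ P
Executing b from Q (initial set {v0}):
  [1] b ⇒ ∅ (Q stuck)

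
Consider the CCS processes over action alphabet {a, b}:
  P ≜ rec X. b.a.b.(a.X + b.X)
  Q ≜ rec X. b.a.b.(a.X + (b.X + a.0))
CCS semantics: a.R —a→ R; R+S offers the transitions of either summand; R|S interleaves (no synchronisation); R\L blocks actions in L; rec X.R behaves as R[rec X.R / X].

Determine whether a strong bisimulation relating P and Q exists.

P ≁ Q

LTS(P): 4 reachable states
  m0 = rec X. b.a.b.(a.X + b.X) ⊢ --b--▸ m1
  m1 = a.b.(a.(rec X. b.a.b.(a.X + b.X)) + b.(rec X. b.a.b.(a.X + b.X))) ⊢ --a--▸ m2
  m2 = b.(a.(rec X. b.a.b.(a.X + b.X)) + b.(rec X. b.a.b.(a.X + b.X))) ⊢ --b--▸ m3
  m3 = a.(rec X. b.a.b.(a.X + b.X)) + b.(rec X. b.a.b.(a.X + b.X)) ⊢ --a--▸ m0, --b--▸ m0
LTS(Q): 5 reachable states
  n0 = rec X. b.a.b.(a.X + (b.X + a.0)) ⊢ --b--▸ n1
  n1 = a.b.(a.(rec X. b.a.b.(a.X + (b.X + a.0))) + (b.(rec X. b.a.b.(a.X + (b.X + a.0))) + a.0)) ⊢ --a--▸ n2
  n2 = b.(a.(rec X. b.a.b.(a.X + (b.X + a.0))) + (b.(rec X. b.a.b.(a.X + (b.X + a.0))) + a.0)) ⊢ --b--▸ n3
  n3 = a.(rec X. b.a.b.(a.X + (b.X + a.0))) + (b.(rec X. b.a.b.(a.X + (b.X + a.0))) + a.0) ⊢ --a--▸ n0, --a--▸ n4, --b--▸ n0
  n4 = 0 ⊢ ·
Bisimilarity quotient blocks:
  B0 = {m0}
  B1 = {m1}
  B2 = {m2}
  B3 = {m3}
  B4 = {n0}
  B5 = {n1}
  B6 = {n2}
  B7 = {n3}
  B8 = {n4}
m0 ∈ B0, n0 ∈ B4 → different blocks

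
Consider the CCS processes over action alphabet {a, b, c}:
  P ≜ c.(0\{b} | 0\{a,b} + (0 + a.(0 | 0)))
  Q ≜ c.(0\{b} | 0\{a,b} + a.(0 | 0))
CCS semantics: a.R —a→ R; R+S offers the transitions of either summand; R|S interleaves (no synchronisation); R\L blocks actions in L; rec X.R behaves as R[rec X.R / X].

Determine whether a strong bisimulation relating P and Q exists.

Reachable graph of P (3 states):
  p0 = c.(0\{b} | 0\{a,b} + (0 + a.(0 | 0))) → --c--▸ p1
  p1 = 0\{b} | 0\{a,b} + (0 + a.(0 | 0)) → --a--▸ p2
  p2 = 0 | 0 → (no moves)
Reachable graph of Q (3 states):
  q0 = c.(0\{b} | 0\{a,b} + a.(0 | 0)) → --c--▸ q1
  q1 = 0\{b} | 0\{a,b} + a.(0 | 0) → --a--▸ q2
  q2 = 0 | 0 → (no moves)
Partition-refinement fixed point:
  B0 = {p0, q0}
  B1 = {p1, q1}
  B2 = {p2, q2}
p0 ∈ B0, q0 ∈ B0 → same block

YES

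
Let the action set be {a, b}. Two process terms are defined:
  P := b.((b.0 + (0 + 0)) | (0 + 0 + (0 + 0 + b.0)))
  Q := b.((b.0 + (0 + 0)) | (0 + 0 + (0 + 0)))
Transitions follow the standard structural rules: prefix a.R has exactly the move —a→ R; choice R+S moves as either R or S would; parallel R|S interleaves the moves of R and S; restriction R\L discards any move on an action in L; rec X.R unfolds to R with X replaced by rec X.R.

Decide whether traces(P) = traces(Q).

traces(P) ≠ traces(Q) — witness ⟨bbb⟩

Reachable graph of P (5 states):
  p0 = b.((b.0 + (0 + 0)) | (0 + 0 + (0 + 0 + b.0))) → =b=> p1
  p1 = (b.0 + (0 + 0)) | (0 + 0 + (0 + 0 + b.0)) → =b=> p2, =b=> p3
  p2 = (b.0 + (0 + 0)) | 0 → =b=> p4
  p3 = 0 | (0 + 0 + (0 + 0 + b.0)) → =b=> p4
  p4 = 0 | 0 → ∅
Reachable graph of Q (3 states):
  q0 = b.((b.0 + (0 + 0)) | (0 + 0 + (0 + 0))) → =b=> q1
  q1 = (b.0 + (0 + 0)) | (0 + 0 + (0 + 0)) → =b=> q2
  q2 = 0 | (0 + 0 + (0 + 0)) → ∅
Executing bbb from P (initial set {p0}):
  step 1 (b): {p1}
  step 2 (b): {p2, p3}
  step 3 (b): {p4}
  ✓ P
Executing bbb from Q (initial set {q0}):
  step 1 (b): {q1}
  step 2 (b): {q2}
  step 3 (b): ∅ (Q stuck)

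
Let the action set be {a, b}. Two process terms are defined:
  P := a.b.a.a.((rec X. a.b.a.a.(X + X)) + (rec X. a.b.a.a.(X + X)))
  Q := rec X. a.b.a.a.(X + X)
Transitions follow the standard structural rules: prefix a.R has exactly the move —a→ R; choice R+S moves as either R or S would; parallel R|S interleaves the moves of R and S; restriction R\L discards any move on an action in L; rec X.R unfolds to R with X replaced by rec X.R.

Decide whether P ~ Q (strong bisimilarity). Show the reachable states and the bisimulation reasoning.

P ~ Q

LTS(P): 5 reachable states
  m0 = a.b.a.a.((rec X. a.b.a.a.(X + X)) + (rec X. a.b.a.a.(X + X))) :: --a--▸ m1
  m1 = b.a.a.((rec X. a.b.a.a.(X + X)) + (rec X. a.b.a.a.(X + X))) :: --b--▸ m2
  m2 = a.a.((rec X. a.b.a.a.(X + X)) + (rec X. a.b.a.a.(X + X))) :: --a--▸ m3
  m3 = a.((rec X. a.b.a.a.(X + X)) + (rec X. a.b.a.a.(X + X))) :: --a--▸ m4
  m4 = (rec X. a.b.a.a.(X + X)) + (rec X. a.b.a.a.(X + X)) :: --a--▸ m1
LTS(Q): 5 reachable states
  n0 = rec X. a.b.a.a.(X + X) :: --a--▸ n1
  n1 = b.a.a.((rec X. a.b.a.a.(X + X)) + (rec X. a.b.a.a.(X + X))) :: --b--▸ n2
  n2 = a.a.((rec X. a.b.a.a.(X + X)) + (rec X. a.b.a.a.(X + X))) :: --a--▸ n3
  n3 = a.((rec X. a.b.a.a.(X + X)) + (rec X. a.b.a.a.(X + X))) :: --a--▸ n4
  n4 = (rec X. a.b.a.a.(X + X)) + (rec X. a.b.a.a.(X + X)) :: --a--▸ n1
Coarsest stable partition (strong bisimilarity classes):
  B0 = {m0, m4, n0, n4}
  B1 = {m1, n1}
  B2 = {m2, n2}
  B3 = {m3, n3}
m0 ∈ B0, n0 ∈ B0 → same block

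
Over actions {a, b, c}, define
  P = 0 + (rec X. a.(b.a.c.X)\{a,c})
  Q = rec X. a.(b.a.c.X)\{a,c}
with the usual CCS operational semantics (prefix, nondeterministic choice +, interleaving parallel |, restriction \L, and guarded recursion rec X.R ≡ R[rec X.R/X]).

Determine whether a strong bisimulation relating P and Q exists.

LTS(P): 3 reachable states
  u0 = 0 + (rec X. a.(b.a.c.X)\{a,c}) has moves --a--▸ u1
  u1 = (b.a.c.(rec X. a.(b.a.c.X)\{a,c}))\{a,c} has moves --b--▸ u2
  u2 = (a.c.(rec X. a.(b.a.c.X)\{a,c}))\{a,c} has moves ∅
LTS(Q): 3 reachable states
  v0 = rec X. a.(b.a.c.X)\{a,c} has moves --a--▸ v1
  v1 = (b.a.c.(rec X. a.(b.a.c.X)\{a,c}))\{a,c} has moves --b--▸ v2
  v2 = (a.c.(rec X. a.(b.a.c.X)\{a,c}))\{a,c} has moves ∅
Bisimilarity quotient blocks:
  B0 = {u0, v0}
  B1 = {u1, v1}
  B2 = {u2, v2}
u0 ∈ B0, v0 ∈ B0 → same block

YES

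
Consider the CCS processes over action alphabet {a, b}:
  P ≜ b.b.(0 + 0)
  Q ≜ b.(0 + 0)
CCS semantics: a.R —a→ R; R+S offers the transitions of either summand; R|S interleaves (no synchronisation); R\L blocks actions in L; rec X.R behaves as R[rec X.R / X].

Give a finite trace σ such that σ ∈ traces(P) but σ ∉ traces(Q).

bb

Reachable graph of P (3 states):
  s0 = b.b.(0 + 0) ⊢ ··b··> s1
  s1 = b.(0 + 0) ⊢ ··b··> s2
  s2 = 0 + 0 ⊢ ·
Reachable graph of Q (2 states):
  t0 = b.(0 + 0) ⊢ ··b··> t1
  t1 = 0 + 0 ⊢ ·
Executing bb from P (initial set {s0}):
  after b @ step 1: {s1}
  after b @ step 2: {s2}
  ✓ P
Executing bb from Q (initial set {t0}):
  after b @ step 1: {t1}
  after b @ step 2: ∅ (Q stuck)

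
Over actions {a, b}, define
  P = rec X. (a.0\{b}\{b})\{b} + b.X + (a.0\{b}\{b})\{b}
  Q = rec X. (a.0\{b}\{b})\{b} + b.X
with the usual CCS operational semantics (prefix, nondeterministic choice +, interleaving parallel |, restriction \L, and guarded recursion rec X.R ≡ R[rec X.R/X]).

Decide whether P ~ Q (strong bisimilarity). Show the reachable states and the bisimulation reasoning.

YES

Reachable graph of P (2 states):
  u0 = rec X. (a.0\{b}\{b})\{b} + b.X + (a.0\{b}\{b})\{b} | =a=> u1, =b=> u0
  u1 = 0\{b}\{b}\{b} | (no moves)
Reachable graph of Q (2 states):
  v0 = rec X. (a.0\{b}\{b})\{b} + b.X | =a=> v1, =b=> v0
  v1 = 0\{b}\{b}\{b} | (no moves)
Bisimilarity quotient blocks:
  B0 = {u0, v0}
  B1 = {u1, v1}
u0 ∈ B0, v0 ∈ B0 → same block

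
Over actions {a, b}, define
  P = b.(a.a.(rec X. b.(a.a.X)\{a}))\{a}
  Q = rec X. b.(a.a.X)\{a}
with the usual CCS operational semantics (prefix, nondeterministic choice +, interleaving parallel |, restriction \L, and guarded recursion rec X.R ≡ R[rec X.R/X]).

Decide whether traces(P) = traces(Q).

traces(P) = traces(Q)

Reachable graph of P (2 states):
  m0 = b.(a.a.(rec X. b.(a.a.X)\{a}))\{a} ⊢ -b-> m1
  m1 = (a.a.(rec X. b.(a.a.X)\{a}))\{a} ⊢ stopped
Reachable graph of Q (2 states):
  n0 = rec X. b.(a.a.X)\{a} ⊢ -b-> n1
  n1 = (a.a.(rec X. b.(a.a.X)\{a}))\{a} ⊢ stopped
Bisimilarity quotient blocks:
  B0 = {m0, n0}
  B1 = {m1, n1}
m0 ∈ B0, n0 ∈ B0 → same block
Bisimilar ⇒ trace-equivalent.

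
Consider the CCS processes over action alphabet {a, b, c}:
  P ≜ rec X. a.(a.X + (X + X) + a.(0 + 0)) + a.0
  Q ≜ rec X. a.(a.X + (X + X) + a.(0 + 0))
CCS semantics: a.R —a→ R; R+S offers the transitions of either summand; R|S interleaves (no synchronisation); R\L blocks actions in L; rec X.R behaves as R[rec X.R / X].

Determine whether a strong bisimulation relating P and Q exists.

Reachable graph of P (4 states):
  u0 = rec X. a.(a.X + (X + X) + a.(0 + 0)) + a.0 :: --a--▸ u1, --a--▸ u2
  u1 = 0 :: deadlocked
  u2 = a.(rec X. a.(a.X + (X + X) + a.(0 + 0)) + a.0) + ((rec X. a.(a.X + (X + X) + a.(0 + 0)) + a.0) + (rec X. a.(a.X + (X + X) + a.(0 + 0)) + a.0)) + a.(0 + 0) :: --a--▸ u0, --a--▸ u1, --a--▸ u2, --a--▸ u3
  u3 = 0 + 0 :: deadlocked
Reachable graph of Q (3 states):
  v0 = rec X. a.(a.X + (X + X) + a.(0 + 0)) :: --a--▸ v1
  v1 = a.(rec X. a.(a.X + (X + X) + a.(0 + 0))) + ((rec X. a.(a.X + (X + X) + a.(0 + 0))) + (rec X. a.(a.X + (X + X) + a.(0 + 0)))) + a.(0 + 0) :: --a--▸ v0, --a--▸ v1, --a--▸ v2
  v2 = 0 + 0 :: deadlocked
Bisimilarity quotient blocks:
  B0 = {u0, u2}
  B1 = {u1, u3, v2}
  B2 = {v0}
  B3 = {v1}
u0 ∈ B0, v0 ∈ B2 → different blocks

NO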